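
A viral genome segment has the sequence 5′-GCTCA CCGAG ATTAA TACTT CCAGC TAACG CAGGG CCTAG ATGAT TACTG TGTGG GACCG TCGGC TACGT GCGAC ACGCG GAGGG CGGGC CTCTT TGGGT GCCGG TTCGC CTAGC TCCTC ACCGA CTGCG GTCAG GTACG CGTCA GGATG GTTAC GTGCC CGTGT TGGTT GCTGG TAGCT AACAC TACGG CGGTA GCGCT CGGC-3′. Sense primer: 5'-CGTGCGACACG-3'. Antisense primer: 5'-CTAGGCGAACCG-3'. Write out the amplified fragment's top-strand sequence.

Forward primer CGTGCGACACG is found on the top strand at positions 68–78.
The reverse primer's reverse complement is CGGTTCGCCTAG, which matches the template at positions 103–114.
The product is the template from position 68 through 114 (47 bp).

5'-CGTGCGACACGCGGAGGGCGGGCCTCTTTGGGTGCCGGTTCGCCTAG-3'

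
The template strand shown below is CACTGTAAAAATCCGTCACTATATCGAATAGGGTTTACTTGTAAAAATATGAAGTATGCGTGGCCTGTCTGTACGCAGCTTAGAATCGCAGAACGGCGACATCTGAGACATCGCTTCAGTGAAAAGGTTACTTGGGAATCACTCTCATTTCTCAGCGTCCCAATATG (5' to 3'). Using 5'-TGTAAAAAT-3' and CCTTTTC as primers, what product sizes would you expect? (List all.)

124 bp, 88 bp

The forward primer TGTAAAAAT matches the top strand at positions 4–12, 40–48.
The reverse primer's reverse complement is GAAAAGG, matching at positions 121–127.
Each forward site pairs with the reverse site to give a product ending at position 127: sizes 124, 88 bp.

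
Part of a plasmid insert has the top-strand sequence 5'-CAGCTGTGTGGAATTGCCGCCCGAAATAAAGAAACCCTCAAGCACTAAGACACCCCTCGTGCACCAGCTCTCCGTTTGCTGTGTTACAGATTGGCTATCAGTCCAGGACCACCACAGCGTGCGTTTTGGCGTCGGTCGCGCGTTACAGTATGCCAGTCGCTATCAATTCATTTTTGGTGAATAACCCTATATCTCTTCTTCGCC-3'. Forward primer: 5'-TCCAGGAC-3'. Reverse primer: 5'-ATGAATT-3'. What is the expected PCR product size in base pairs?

70 bp

Forward primer TCCAGGAC is found on the top strand at positions 102–109.
Reverse complement of the reverse primer: AATTCAT. This occurs on the top strand at positions 165–171.
The product runs from position 102 to position 171, so its length is 171 − 102 + 1 = 70 bp.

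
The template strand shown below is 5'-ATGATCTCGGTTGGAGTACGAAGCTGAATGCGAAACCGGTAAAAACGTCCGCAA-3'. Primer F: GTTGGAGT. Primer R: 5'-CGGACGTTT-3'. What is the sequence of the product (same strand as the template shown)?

5'-GTTGGAGTACGAAGCTGAATGCGAAACCGGTAAAAACGTCCG-3'

The forward primer matches the template at positions 10–17.
Taking the reverse complement of CGGACGTTT gives AAACGTCCG, found at positions 43–51 on the template; the primer anneals here to the top strand with its 3' end pointing upstream.
The product is the template from position 10 through 51 (42 bp).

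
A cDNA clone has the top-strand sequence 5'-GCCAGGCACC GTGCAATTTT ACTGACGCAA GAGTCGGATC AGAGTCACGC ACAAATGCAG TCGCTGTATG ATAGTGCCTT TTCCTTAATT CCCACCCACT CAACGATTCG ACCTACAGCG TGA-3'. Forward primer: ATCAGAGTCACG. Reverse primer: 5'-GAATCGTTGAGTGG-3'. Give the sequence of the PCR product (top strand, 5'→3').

5'-ATCAGAGTCACGCACAAATGCAGTCGCTGTATGATAGTGCCTTTTCCTTAATTCCCACCCACTCAACGATTC-3'

Scanning the template, ATCAGAGTCACG occurs at positions 38–49; this primer anneals to the bottom strand there with its 3' end pointing downstream.
The reverse primer's reverse complement is CCACTCAACGATTC, which matches the template at positions 96–109.
The product is the template from position 38 through 109 (72 bp).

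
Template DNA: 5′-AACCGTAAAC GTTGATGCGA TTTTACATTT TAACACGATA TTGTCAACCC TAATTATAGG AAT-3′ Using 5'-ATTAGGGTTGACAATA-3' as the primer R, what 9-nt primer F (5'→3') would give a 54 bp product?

The reverse primer's reverse complement TATTGTCAACCCTAAT matches the template at positions 39–54, so the product ends at position 54.
A 54 bp product then starts at position 54 − 54 + 1 = 1.
The forward primer is identical to the top strand there: AACCGTAAA.

5'-AACCGTAAA-3'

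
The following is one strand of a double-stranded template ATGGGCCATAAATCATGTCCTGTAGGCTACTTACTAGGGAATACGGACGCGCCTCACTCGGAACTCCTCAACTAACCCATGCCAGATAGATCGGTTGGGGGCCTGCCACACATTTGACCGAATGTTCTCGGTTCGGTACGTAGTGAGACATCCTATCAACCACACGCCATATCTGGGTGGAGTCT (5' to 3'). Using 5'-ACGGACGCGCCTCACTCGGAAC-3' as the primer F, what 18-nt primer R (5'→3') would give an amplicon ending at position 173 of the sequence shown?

The forward primer binds at positions 43–64; the product's 3' end on the top strand is position 173.
The reverse primer anneals to the top strand over positions 156–173, i.e. to TCAACCACACGCCATATC.
Its sequence written 5'→3' is the reverse complement: GATATGGCGTGTGGTTGA.

5'-GATATGGCGTGTGGTTGA-3'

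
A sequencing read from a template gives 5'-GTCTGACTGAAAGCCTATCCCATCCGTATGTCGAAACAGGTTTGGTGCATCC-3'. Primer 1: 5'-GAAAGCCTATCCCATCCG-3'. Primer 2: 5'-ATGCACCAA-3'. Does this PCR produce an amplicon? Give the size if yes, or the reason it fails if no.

Primer 1 (GAAAGCCTATCCCATCCG) matches the top strand at positions 9–26; it acts as a forward primer.
Primer 2's reverse complement is TTGGTGCAT, matching the top strand at positions 42–50; it acts as a reverse primer.
The 3' ends face each other across positions 9–50, giving a 42 bp product.

Yes — a 42 bp product.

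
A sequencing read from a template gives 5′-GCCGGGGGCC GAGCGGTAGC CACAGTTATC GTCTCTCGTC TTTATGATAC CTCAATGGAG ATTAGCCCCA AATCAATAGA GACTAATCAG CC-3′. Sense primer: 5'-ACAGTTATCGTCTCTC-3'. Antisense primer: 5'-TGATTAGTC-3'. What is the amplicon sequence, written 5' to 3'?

The forward primer matches the template at positions 22–37.
Taking the reverse complement of TGATTAGTC gives GACTAATCA, found at positions 81–89 on the template; the primer anneals here to the top strand with its 3' end pointing upstream.
The product is the template from position 22 through 89 (68 bp).

5'-ACAGTTATCGTCTCTCGTCTTTATGATACCTCAATGGAGATTAGCCCCAAATCAATAGAGACTAATCA-3'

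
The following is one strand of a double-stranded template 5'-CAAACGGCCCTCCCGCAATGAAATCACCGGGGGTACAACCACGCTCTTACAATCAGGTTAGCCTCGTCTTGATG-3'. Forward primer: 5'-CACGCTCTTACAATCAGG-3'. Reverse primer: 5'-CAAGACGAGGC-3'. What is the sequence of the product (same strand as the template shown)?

Forward primer CACGCTCTTACAATCAGG is found on the top strand at positions 40–57.
Reverse complement of the reverse primer: GCCTCGTCTTG. This occurs on the top strand at positions 61–71.
The product is the template from position 40 through 71 (32 bp).

5'-CACGCTCTTACAATCAGGTTAGCCTCGTCTTG-3'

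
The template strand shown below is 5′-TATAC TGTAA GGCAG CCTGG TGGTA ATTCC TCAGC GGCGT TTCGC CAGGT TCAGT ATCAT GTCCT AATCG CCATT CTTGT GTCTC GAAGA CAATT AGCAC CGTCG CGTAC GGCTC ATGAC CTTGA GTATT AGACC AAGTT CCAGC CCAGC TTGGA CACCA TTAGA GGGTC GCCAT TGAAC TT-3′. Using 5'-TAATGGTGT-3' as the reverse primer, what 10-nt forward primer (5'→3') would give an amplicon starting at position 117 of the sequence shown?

5'-TGACCTTGAG-3'

The reverse primer's reverse complement ACACCATTA matches the template at positions 155–163; the product starts at position 117.
The forward primer is identical to the top strand over positions 117–126: TGACCTTGAG.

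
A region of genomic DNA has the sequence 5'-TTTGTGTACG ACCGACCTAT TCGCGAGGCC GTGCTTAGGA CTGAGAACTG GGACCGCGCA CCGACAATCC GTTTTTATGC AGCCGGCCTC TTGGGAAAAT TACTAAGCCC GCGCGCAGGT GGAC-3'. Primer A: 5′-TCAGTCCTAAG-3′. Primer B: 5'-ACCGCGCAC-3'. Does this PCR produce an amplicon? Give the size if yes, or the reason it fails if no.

Primer A (TCAGTCCTAAG) has reverse complement CTTAGGACTGA, which matches the top strand at positions 34–44; primer A anneals to the top strand there with its 3' end pointing upstream toward position 34.
Primer B (ACCGCGCAC) matches the top strand directly at positions 53–61; it anneals to the bottom strand with its 3' end pointing downstream toward position 61.
The 3' ends diverge (primer A extends toward position 1, primer B toward position 124), so the primers never converge on a shared product.

No product — the primers' 3' ends point away from each other.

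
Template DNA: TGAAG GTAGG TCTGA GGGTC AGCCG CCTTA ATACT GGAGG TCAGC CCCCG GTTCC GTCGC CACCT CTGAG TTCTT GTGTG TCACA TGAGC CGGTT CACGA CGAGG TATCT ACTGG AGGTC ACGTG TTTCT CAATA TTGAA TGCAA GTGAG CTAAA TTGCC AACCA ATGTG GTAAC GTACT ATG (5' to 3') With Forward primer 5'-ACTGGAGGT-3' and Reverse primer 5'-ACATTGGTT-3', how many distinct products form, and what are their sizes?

The forward primer ACTGGAGGT matches the top strand at positions 33–41, 111–119.
The reverse primer's reverse complement is AACCAATGT, matching at positions 161–169.
Each forward site pairs with the reverse site to give a product ending at position 169: sizes 137, 59 bp.

Two products: 137 bp, 59 bp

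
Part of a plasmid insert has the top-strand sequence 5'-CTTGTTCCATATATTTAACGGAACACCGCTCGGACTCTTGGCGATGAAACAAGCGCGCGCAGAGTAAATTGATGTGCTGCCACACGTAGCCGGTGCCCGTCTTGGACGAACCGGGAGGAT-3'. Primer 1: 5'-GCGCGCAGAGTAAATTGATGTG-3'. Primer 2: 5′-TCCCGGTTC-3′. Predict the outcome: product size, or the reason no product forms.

Yes — a 62 bp product.

Primer 1 (GCGCGCAGAGTAAATTGATGTG) matches the top strand at positions 55–76; it acts as a forward primer.
Primer 2's reverse complement is GAACCGGGA, matching the top strand at positions 108–116; it acts as a reverse primer.
The 3' ends face each other across positions 55–116, giving a 62 bp product.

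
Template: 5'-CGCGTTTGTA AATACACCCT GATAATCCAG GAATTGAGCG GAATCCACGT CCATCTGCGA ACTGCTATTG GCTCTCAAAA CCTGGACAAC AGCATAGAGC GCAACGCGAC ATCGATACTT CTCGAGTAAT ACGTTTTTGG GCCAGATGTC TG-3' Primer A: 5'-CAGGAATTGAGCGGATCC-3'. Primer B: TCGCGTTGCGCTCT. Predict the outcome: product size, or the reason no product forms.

No product — primer A has no binding site in the template.

Primer A (CAGGAATTGAGCGGATCC) does not match the top strand, and its reverse complement GGATCCGCTCAATTCCTG does not match either.
With no annealing site for primer A, no amplification occurs.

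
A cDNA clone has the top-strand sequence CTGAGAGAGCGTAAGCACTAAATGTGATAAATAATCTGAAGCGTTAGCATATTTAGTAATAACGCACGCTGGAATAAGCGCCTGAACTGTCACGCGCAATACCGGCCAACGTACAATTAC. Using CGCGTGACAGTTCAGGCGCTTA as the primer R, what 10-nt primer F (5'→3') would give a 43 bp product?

5'-TAGTAATAAC-3'

The reverse primer's reverse complement TAAGCGCCTGAACTGTCACGCG matches the template at positions 75–96, so the product ends at position 96.
A 43 bp product then starts at position 96 − 43 + 1 = 54.
The forward primer is identical to the top strand there: TAGTAATAAC.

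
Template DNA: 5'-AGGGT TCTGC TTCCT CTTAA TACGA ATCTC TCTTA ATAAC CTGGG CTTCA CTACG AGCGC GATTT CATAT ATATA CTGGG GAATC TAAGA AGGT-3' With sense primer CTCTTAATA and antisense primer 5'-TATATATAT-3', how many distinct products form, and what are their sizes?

The forward primer CTCTTAATA matches the top strand at positions 14–22, 30–38.
The reverse primer's reverse complement is ATATATATA, matching at positions 67–75.
Each forward site pairs with the reverse site to give a product ending at position 75: sizes 62, 46 bp.

Two products: 62 bp, 46 bp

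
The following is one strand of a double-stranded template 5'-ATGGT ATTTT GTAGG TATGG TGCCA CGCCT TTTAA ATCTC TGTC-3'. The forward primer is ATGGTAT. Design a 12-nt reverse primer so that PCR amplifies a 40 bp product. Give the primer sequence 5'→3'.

The forward primer binds at positions 1–7, so a 40 bp product ends at position 1 + 40 − 1 = 40.
The reverse primer anneals to the top strand over positions 29–40, i.e. to CTTTTAAATCTC.
Its sequence written 5'→3' is the reverse complement: GAGATTTAAAAG.

5'-GAGATTTAAAAG-3'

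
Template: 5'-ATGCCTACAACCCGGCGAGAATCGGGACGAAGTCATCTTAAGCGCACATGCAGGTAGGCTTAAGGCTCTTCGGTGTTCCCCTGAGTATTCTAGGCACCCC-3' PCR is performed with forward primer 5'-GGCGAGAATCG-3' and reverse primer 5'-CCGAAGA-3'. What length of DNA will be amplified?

Forward primer GGCGAGAATCG is found on the top strand at positions 14–24.
Reverse complement of the reverse primer: TCTTCGG. This occurs on the top strand at positions 67–73.
Amplicon spans positions 14–73: 60 bp.

60 bp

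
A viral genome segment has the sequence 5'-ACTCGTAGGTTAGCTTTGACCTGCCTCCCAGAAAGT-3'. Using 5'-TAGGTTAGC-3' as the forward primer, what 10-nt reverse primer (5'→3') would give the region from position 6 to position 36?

5'-ACTTTCTGGG-3'

The product's 3' end on the top strand is position 36.
The reverse primer anneals to the top strand over positions 27–36, i.e. to CCCAGAAAGT.
Its sequence written 5'→3' is the reverse complement: ACTTTCTGGG.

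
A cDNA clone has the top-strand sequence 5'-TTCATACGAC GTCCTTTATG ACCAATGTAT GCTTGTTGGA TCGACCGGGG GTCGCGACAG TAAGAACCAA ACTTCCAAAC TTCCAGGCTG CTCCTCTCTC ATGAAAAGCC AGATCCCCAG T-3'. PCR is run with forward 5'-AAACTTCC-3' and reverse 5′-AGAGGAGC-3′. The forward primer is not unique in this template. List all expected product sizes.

The forward primer AAACTTCC matches the top strand at positions 69–76, 77–84.
The reverse primer's reverse complement is GCTCCTCT, matching at positions 90–97.
Each forward site pairs with the reverse site to give a product ending at position 97: sizes 29, 21 bp.

29 bp, 21 bp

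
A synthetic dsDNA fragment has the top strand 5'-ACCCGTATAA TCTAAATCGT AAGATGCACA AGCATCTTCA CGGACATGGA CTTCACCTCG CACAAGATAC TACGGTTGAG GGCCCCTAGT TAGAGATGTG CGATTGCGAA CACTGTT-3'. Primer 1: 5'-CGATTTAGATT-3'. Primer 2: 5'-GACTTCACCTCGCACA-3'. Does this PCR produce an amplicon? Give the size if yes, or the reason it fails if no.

Primer 1 (CGATTTAGATT) has reverse complement AATCTAAATCG, which matches the top strand at positions 9–19; primer 1 anneals to the top strand there with its 3' end pointing upstream toward position 9.
Primer 2 (GACTTCACCTCGCACA) matches the top strand directly at positions 49–64; it anneals to the bottom strand with its 3' end pointing downstream toward position 64.
The 3' ends diverge (primer 1 extends toward position 1, primer 2 toward position 117), so the primers never converge on a shared product.

No product — the primers' 3' ends point away from each other.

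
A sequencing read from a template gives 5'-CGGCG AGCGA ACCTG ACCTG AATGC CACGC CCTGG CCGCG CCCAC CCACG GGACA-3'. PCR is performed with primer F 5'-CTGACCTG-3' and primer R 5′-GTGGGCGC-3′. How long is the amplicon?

33 bp

Scanning the template, CTGACCTG occurs at positions 13–20; this primer anneals to the bottom strand there with its 3' end pointing downstream.
Reverse complement of the reverse primer: GCGCCCAC. This occurs on the top strand at positions 38–45.
The product runs from position 13 to position 45, so its length is 45 − 13 + 1 = 33 bp.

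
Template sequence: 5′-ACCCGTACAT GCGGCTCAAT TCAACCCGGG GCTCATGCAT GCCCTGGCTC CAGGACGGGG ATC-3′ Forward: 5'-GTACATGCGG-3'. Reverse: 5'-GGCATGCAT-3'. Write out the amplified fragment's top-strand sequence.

5'-GTACATGCGGCTCAATTCAACCCGGGGCTCATGCATGCC-3'

Scanning the template, GTACATGCGG occurs at positions 5–14; this primer anneals to the bottom strand there with its 3' end pointing downstream.
Taking the reverse complement of GGCATGCAT gives ATGCATGCC, found at positions 35–43 on the template; the primer anneals here to the top strand with its 3' end pointing upstream.
The product is the template from position 5 through 43 (39 bp).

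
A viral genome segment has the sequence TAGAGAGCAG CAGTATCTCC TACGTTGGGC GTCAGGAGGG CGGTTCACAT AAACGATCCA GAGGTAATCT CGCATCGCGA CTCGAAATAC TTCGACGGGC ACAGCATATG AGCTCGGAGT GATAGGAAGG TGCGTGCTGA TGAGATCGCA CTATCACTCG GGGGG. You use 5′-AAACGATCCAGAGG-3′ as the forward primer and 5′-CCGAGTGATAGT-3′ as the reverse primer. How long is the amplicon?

The forward primer matches the template at positions 51–64.
The reverse primer's reverse complement is ACTATCACTCGG, which matches the template at positions 150–161.
Product length = (reverse-primer end) − (forward-primer start) + 1 = 161 − 51 + 1 = 111 bp.

111 bp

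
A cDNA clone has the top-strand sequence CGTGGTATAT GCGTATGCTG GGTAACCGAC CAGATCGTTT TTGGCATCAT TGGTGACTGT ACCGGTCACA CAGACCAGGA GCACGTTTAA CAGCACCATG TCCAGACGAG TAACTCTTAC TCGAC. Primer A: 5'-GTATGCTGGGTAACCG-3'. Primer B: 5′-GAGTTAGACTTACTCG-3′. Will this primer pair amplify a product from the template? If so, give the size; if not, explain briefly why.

No product — primer B has no binding site in the template.

Primer B (GAGTTAGACTTACTCG) does not match the top strand, and its reverse complement CGAGTAAGTCTAACTC does not match either.
With no annealing site for primer B, no amplification occurs.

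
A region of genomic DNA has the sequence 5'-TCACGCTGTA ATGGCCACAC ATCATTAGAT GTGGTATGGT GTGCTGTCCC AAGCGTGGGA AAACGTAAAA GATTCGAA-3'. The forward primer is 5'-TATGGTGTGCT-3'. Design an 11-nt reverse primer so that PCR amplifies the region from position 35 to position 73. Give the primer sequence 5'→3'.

5'-ATCTTTTACGT-3'

The product's 3' end on the top strand is position 73.
The reverse primer anneals to the top strand over positions 63–73, i.e. to ACGTAAAAGAT.
Its sequence written 5'→3' is the reverse complement: ATCTTTTACGT.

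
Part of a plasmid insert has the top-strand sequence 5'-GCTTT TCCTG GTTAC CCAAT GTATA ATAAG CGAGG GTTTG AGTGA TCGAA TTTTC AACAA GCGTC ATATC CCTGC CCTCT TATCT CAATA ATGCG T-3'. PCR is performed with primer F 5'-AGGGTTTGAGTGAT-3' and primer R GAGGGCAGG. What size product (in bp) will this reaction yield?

47 bp

Forward primer AGGGTTTGAGTGAT is found on the top strand at positions 33–46.
Reverse complement of the reverse primer: CCTGCCCTC. This occurs on the top strand at positions 71–79.
Amplicon spans positions 33–79: 47 bp.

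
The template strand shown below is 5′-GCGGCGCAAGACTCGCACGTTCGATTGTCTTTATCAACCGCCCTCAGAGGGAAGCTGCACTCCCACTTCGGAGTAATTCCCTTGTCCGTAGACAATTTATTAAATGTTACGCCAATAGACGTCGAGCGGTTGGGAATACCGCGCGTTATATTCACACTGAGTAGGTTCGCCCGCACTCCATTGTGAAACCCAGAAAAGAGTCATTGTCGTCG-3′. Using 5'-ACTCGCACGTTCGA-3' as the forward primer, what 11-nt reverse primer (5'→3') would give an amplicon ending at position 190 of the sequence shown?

5'-GGTTTCACAAT-3'

The forward primer binds at positions 11–24; the product's 3' end on the top strand is position 190.
The reverse primer anneals to the top strand over positions 180–190, i.e. to ATTGTGAAACC.
Its sequence written 5'→3' is the reverse complement: GGTTTCACAAT.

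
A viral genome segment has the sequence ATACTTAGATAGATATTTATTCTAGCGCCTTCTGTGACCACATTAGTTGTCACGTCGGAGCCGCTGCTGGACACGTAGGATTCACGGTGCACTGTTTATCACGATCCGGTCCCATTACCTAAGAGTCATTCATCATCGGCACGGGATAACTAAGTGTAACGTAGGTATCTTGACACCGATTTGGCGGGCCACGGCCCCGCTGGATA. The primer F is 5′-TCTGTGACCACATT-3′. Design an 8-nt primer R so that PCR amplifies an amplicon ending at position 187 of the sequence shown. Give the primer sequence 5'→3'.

The forward primer binds at positions 31–44; the product's 3' end on the top strand is position 187.
The reverse primer anneals to the top strand over positions 180–187, i.e. to TTTGGCGG.
Its sequence written 5'→3' is the reverse complement: CCGCCAAA.

5'-CCGCCAAA-3'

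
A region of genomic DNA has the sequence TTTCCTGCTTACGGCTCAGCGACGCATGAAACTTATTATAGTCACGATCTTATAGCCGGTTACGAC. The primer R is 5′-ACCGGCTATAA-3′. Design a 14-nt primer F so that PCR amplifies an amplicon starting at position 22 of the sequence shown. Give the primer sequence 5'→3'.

The reverse primer's reverse complement TTATAGCCGGT matches the template at positions 50–60; the product starts at position 22.
The forward primer is identical to the top strand over positions 22–35: ACGCATGAAACTTA.

5'-ACGCATGAAACTTA-3'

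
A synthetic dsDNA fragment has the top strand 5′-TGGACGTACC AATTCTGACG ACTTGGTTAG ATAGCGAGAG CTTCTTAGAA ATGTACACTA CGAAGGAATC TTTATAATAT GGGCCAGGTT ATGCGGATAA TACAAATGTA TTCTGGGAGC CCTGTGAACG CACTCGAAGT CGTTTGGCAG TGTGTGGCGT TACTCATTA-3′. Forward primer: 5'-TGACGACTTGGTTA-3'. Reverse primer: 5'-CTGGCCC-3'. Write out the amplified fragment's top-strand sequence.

5'-TGACGACTTGGTTAGATAGCGAGAGCTTCTTAGAAATGTACACTACGAAGGAATCTTTATAATATGGGCCAG-3'

Forward primer TGACGACTTGGTTA is found on the top strand at positions 16–29.
The reverse primer's reverse complement is GGGCCAG, which matches the template at positions 81–87.
The product is the template from position 16 through 87 (72 bp).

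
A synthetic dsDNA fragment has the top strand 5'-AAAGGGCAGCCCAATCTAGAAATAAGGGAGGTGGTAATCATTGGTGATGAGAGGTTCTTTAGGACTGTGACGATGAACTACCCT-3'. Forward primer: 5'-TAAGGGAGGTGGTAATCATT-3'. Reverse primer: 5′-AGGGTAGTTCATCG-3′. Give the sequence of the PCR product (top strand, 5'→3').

5'-TAAGGGAGGTGGTAATCATTGGTGATGAGAGGTTCTTTAGGACTGTGACGATGAACTACCCT-3'

The forward primer matches the template at positions 23–42.
The reverse primer's reverse complement is CGATGAACTACCCT, which matches the template at positions 71–84.
The product is the template from position 23 through 84 (62 bp).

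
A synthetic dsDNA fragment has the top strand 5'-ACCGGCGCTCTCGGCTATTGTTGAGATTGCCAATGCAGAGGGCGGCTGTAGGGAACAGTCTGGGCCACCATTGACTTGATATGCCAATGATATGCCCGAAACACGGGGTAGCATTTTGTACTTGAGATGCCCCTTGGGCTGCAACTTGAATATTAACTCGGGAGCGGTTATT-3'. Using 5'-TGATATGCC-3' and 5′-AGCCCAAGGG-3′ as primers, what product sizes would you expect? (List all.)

64 bp, 53 bp

The forward primer TGATATGCC matches the top strand at positions 77–85, 88–96.
The reverse primer's reverse complement is CCCTTGGGCT, matching at positions 131–140.
Each forward site pairs with the reverse site to give a product ending at position 140: sizes 64, 53 bp.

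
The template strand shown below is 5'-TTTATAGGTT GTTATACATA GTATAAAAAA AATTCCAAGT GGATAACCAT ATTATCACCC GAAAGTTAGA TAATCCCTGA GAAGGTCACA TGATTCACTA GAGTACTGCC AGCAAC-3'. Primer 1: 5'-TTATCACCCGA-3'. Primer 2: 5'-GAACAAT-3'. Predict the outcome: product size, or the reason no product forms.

Primer 2 (GAACAAT) does not match the top strand, and its reverse complement ATTGTTC does not match either.
With no annealing site for primer 2, no amplification occurs.

No product — primer 2 has no binding site in the template.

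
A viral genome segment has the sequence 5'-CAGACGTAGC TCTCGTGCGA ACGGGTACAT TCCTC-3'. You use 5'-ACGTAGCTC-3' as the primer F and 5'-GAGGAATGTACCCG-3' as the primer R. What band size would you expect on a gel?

32 bp

The forward primer matches the template at positions 4–12.
The reverse primer's reverse complement is CGGGTACATTCCTC, which matches the template at positions 22–35.
Amplicon spans positions 4–35: 32 bp.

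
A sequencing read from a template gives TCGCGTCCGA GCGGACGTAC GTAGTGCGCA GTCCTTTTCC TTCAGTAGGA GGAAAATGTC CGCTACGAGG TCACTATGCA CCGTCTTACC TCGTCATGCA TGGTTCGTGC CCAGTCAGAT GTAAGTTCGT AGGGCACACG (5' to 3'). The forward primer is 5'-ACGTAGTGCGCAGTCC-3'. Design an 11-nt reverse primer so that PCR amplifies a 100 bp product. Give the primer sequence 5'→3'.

The forward primer binds at positions 19–34, so a 100 bp product ends at position 19 + 100 − 1 = 118.
The reverse primer anneals to the top strand over positions 108–118, i.e. to TGCCCAGTCAG.
Its sequence written 5'→3' is the reverse complement: CTGACTGGGCA.

5'-CTGACTGGGCA-3'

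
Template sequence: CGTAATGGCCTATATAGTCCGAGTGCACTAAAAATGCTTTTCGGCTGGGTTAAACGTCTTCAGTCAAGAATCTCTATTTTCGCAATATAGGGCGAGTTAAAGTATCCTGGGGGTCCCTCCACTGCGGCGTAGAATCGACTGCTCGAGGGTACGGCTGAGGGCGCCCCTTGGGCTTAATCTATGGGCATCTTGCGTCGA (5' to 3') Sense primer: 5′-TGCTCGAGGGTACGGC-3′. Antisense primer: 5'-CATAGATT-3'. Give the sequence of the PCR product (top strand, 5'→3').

The forward primer matches the template at positions 140–155.
The reverse primer's reverse complement is AATCTATG, which matches the template at positions 176–183.
The product is the template from position 140 through 183 (44 bp).

5'-TGCTCGAGGGTACGGCTGAGGGCGCCCCTTGGGCTTAATCTATG-3'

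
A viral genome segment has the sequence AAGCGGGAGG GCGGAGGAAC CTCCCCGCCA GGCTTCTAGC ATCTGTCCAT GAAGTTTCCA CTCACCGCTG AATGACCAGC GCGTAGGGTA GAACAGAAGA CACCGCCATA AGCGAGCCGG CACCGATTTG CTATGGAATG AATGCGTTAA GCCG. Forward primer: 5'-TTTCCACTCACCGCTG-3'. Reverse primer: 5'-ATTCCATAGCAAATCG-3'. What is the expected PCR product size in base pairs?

85 bp

Scanning the template, TTTCCACTCACCGCTG occurs at positions 55–70; this primer anneals to the bottom strand there with its 3' end pointing downstream.
Taking the reverse complement of ATTCCATAGCAAATCG gives CGATTTGCTATGGAAT, found at positions 124–139 on the template; the primer anneals here to the top strand with its 3' end pointing upstream.
Product length = (reverse-primer end) − (forward-primer start) + 1 = 139 − 55 + 1 = 85 bp.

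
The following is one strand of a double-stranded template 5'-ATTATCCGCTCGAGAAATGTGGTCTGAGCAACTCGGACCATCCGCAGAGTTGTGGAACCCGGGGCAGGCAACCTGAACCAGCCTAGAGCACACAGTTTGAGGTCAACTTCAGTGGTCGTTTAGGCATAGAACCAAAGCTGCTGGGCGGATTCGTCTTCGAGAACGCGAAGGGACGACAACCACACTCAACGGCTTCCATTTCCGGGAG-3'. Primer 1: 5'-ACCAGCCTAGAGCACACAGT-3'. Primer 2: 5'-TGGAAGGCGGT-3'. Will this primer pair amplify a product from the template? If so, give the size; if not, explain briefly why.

Primer 2 (TGGAAGGCGGT) does not match the top strand, and its reverse complement ACCGCCTTCCA does not match either.
With no annealing site for primer 2, no amplification occurs.

No product — primer 2 has no binding site in the template.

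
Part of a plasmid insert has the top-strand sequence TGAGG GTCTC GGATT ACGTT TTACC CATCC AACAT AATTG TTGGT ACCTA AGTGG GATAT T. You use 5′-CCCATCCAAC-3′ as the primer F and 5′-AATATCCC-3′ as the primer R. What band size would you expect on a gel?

The forward primer matches the template at positions 24–33.
Taking the reverse complement of AATATCCC gives GGGATATT, found at positions 54–61 on the template; the primer anneals here to the top strand with its 3' end pointing upstream.
Product length = (reverse-primer end) − (forward-primer start) + 1 = 61 − 24 + 1 = 38 bp.

38 bp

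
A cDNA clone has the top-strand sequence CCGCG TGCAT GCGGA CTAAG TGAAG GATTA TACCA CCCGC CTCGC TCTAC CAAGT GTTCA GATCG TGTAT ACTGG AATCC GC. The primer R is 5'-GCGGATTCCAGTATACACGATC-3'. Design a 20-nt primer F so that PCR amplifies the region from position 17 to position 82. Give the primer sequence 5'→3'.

The reverse primer's reverse complement GATCGTGTATACTGGAATCCGC matches the template at positions 61–82; the product starts at position 17.
The forward primer is identical to the top strand over positions 17–36: TAAGTGAAGGATTATACCAC.

5'-TAAGTGAAGGATTATACCAC-3'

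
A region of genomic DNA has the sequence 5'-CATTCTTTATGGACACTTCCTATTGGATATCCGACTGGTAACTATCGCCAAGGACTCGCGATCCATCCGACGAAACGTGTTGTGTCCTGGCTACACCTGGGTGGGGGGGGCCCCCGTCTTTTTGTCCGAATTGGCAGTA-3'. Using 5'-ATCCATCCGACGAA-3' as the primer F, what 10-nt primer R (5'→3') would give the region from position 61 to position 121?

The product's 3' end on the top strand is position 121.
The reverse primer anneals to the top strand over positions 112–121, i.e. to CCCCGTCTTT.
Its sequence written 5'→3' is the reverse complement: AAAGACGGGG.

5'-AAAGACGGGG-3'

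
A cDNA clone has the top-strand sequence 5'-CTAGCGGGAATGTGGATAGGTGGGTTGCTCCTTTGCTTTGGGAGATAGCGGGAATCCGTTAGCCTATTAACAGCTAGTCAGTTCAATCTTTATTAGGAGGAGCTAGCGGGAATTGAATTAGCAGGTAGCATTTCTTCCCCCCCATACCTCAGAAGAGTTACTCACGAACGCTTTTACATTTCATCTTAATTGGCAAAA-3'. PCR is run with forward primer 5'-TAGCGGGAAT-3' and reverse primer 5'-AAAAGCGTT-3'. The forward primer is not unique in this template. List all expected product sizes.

The forward primer TAGCGGGAAT matches the top strand at positions 2–11, 46–55, 104–113.
The reverse primer's reverse complement is AACGCTTTT, matching at positions 167–175.
Each forward site pairs with the reverse site to give a product ending at position 175: sizes 174, 130, 72 bp.

174 bp, 130 bp, 72 bp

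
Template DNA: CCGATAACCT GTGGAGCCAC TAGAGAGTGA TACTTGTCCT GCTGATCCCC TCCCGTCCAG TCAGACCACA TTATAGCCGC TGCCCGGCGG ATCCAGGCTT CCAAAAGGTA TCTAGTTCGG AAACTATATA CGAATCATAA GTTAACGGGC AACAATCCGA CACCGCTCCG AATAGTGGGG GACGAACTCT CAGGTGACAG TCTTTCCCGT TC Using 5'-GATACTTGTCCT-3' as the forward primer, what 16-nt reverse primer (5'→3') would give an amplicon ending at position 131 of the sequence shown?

5'-GTATATAGTTTCCGAA-3'

The forward primer binds at positions 29–40; the product's 3' end on the top strand is position 131.
The reverse primer anneals to the top strand over positions 116–131, i.e. to TTCGGAAACTATATAC.
Its sequence written 5'→3' is the reverse complement: GTATATAGTTTCCGAA.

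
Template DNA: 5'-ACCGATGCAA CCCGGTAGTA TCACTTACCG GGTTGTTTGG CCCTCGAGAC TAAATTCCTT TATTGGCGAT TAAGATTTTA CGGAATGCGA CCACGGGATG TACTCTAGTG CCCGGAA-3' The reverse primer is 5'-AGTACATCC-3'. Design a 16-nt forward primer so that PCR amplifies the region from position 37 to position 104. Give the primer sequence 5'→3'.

The reverse primer's reverse complement GGATGTACT matches the template at positions 96–104; the product starts at position 37.
The forward primer is identical to the top strand over positions 37–52: TTGGCCCTCGAGACTA.

5'-TTGGCCCTCGAGACTA-3'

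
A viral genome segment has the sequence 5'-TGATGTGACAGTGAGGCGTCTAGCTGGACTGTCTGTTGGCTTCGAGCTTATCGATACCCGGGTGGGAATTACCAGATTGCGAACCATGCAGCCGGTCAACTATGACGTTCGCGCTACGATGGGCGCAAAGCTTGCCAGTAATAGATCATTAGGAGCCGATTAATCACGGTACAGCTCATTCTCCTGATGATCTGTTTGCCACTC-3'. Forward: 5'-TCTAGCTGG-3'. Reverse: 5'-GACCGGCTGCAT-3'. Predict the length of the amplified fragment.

79 bp

The forward primer matches the template at positions 19–27.
Taking the reverse complement of GACCGGCTGCAT gives ATGCAGCCGGTC, found at positions 86–97 on the template; the primer anneals here to the top strand with its 3' end pointing upstream.
Product length = (reverse-primer end) − (forward-primer start) + 1 = 97 − 19 + 1 = 79 bp.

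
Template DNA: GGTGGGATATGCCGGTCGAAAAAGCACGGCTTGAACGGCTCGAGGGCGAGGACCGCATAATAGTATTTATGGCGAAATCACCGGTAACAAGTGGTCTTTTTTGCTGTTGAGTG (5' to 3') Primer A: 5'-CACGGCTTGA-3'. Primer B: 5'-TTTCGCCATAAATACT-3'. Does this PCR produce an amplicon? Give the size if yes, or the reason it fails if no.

Primer A (CACGGCTTGA) matches the top strand at positions 25–34; it acts as a forward primer.
Primer B's reverse complement is AGTATTTATGGCGAAA, matching the top strand at positions 62–77; it acts as a reverse primer.
The 3' ends face each other across positions 25–77, giving a 53 bp product.

Yes — a 53 bp product.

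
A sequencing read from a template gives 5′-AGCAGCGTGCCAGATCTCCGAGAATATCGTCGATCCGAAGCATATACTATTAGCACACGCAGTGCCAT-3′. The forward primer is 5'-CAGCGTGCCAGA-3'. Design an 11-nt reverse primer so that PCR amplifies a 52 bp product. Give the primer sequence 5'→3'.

The forward primer binds at positions 3–14, so a 52 bp product ends at position 3 + 52 − 1 = 54.
The reverse primer anneals to the top strand over positions 44–54, i.e. to ATACTATTAGC.
Its sequence written 5'→3' is the reverse complement: GCTAATAGTAT.

5'-GCTAATAGTAT-3'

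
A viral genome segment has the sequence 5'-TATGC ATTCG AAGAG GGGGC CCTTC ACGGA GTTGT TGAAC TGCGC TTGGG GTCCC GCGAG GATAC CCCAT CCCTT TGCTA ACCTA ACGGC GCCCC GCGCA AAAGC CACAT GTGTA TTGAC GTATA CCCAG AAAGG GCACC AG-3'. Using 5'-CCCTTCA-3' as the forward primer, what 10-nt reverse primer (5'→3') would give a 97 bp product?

The forward primer binds at positions 20–26, so a 97 bp product ends at position 20 + 97 − 1 = 116.
The reverse primer anneals to the top strand over positions 107–116, i.e. to ACATGTGTAT.
Its sequence written 5'→3' is the reverse complement: ATACACATGT.

5'-ATACACATGT-3'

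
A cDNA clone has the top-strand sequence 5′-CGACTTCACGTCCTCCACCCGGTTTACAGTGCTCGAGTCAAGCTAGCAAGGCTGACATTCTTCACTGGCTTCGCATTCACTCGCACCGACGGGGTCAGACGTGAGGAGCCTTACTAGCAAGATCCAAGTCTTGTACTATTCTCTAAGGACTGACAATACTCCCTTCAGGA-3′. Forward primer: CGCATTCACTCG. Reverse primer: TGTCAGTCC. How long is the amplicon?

84 bp

Scanning the template, CGCATTCACTCG occurs at positions 72–83; this primer anneals to the bottom strand there with its 3' end pointing downstream.
Reverse complement of the reverse primer: GGACTGACA. This occurs on the top strand at positions 147–155.
Amplicon spans positions 72–155: 84 bp.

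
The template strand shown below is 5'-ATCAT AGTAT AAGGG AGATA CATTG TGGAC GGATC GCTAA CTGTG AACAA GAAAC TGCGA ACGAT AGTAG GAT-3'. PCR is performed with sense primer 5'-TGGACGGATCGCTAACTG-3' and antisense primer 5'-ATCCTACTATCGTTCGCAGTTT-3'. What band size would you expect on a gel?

Forward primer TGGACGGATCGCTAACTG is found on the top strand at positions 26–43.
The reverse primer's reverse complement is AAACTGCGAACGATAGTAGGAT, which matches the template at positions 52–73.
Product length = (reverse-primer end) − (forward-primer start) + 1 = 73 − 26 + 1 = 48 bp.

48 bp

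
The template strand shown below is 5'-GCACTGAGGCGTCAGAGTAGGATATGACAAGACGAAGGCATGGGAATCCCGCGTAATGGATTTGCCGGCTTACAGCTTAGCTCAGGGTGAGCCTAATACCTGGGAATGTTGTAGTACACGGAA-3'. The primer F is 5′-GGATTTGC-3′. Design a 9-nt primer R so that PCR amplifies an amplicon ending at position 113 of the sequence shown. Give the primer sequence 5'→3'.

5'-TACAACATT-3'

The forward primer binds at positions 58–65; the product's 3' end on the top strand is position 113.
The reverse primer anneals to the top strand over positions 105–113, i.e. to AATGTTGTA.
Its sequence written 5'→3' is the reverse complement: TACAACATT.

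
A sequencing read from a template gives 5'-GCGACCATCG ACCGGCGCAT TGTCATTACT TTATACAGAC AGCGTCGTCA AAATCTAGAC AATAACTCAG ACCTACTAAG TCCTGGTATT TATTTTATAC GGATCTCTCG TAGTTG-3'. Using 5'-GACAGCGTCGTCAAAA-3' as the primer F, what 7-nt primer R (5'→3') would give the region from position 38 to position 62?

The product's 3' end on the top strand is position 62.
The reverse primer anneals to the top strand over positions 56–62, i.e. to TAGACAA.
Its sequence written 5'→3' is the reverse complement: TTGTCTA.

5'-TTGTCTA-3'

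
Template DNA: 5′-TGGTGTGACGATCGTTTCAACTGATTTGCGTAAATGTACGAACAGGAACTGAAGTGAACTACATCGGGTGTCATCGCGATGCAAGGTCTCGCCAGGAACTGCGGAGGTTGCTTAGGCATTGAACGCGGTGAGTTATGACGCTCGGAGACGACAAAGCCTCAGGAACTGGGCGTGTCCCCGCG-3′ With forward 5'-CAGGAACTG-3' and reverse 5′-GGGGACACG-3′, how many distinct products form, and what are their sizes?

The forward primer CAGGAACTG matches the top strand at positions 43–51, 93–101, 160–168.
The reverse primer's reverse complement is CGTGTCCCC, matching at positions 171–179.
Each forward site pairs with the reverse site to give a product ending at position 179: sizes 137, 87, 20 bp.

Three products: 137 bp, 87 bp, 20 bp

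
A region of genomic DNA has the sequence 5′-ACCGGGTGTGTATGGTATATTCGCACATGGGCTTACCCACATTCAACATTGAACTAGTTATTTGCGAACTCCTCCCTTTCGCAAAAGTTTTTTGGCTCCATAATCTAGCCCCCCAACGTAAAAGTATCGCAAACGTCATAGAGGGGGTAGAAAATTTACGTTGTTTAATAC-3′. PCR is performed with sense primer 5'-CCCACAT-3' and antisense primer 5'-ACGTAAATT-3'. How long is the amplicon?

The forward primer matches the template at positions 36–42.
Taking the reverse complement of ACGTAAATT gives AATTTACGT, found at positions 153–161 on the template; the primer anneals here to the top strand with its 3' end pointing upstream.
Amplicon spans positions 36–161: 126 bp.

126 bp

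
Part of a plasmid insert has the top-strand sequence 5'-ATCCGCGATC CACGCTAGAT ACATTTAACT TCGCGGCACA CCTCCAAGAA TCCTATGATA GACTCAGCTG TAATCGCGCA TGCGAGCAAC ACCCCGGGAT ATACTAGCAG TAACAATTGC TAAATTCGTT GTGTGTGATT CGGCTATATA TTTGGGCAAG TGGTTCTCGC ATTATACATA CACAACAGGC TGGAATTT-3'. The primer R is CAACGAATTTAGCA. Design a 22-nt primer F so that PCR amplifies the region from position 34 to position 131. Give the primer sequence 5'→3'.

5'-CGGCACACCTCCAAGAATCCTA-3'

The reverse primer's reverse complement TGCTAAATTCGTTG matches the template at positions 118–131; the product starts at position 34.
The forward primer is identical to the top strand over positions 34–55: CGGCACACCTCCAAGAATCCTA.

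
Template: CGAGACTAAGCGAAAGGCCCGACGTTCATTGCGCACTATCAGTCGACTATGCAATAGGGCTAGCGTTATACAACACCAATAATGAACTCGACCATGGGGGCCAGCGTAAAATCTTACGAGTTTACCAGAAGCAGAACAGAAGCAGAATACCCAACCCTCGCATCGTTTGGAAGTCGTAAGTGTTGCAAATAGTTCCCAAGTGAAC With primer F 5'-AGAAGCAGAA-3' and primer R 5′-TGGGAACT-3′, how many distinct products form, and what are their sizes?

The forward primer AGAAGCAGAA matches the top strand at positions 127–136, 138–147.
The reverse primer's reverse complement is AGTTCCCA, matching at positions 191–198.
Each forward site pairs with the reverse site to give a product ending at position 198: sizes 72, 61 bp.

Two products: 72 bp, 61 bp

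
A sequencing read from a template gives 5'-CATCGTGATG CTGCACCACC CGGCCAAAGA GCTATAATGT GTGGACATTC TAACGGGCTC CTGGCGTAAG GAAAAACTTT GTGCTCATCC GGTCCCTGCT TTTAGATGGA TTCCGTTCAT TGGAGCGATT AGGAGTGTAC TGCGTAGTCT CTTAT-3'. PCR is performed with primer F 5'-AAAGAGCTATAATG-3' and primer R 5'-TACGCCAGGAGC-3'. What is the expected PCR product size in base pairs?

Scanning the template, AAAGAGCTATAATG occurs at positions 26–39; this primer anneals to the bottom strand there with its 3' end pointing downstream.
Taking the reverse complement of TACGCCAGGAGC gives GCTCCTGGCGTA, found at positions 57–68 on the template; the primer anneals here to the top strand with its 3' end pointing upstream.
Amplicon spans positions 26–68: 43 bp.

43 bp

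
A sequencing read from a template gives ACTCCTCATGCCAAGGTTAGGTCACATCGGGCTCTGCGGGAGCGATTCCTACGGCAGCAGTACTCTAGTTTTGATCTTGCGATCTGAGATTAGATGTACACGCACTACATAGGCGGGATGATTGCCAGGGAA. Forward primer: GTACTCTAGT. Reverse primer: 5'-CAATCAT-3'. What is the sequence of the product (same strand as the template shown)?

5'-GTACTCTAGTTTTGATCTTGCGATCTGAGATTAGATGTACACGCACTACATAGGCGGGATGATTG-3'

The forward primer matches the template at positions 60–69.
Reverse complement of the reverse primer: ATGATTG. This occurs on the top strand at positions 118–124.
The product is the template from position 60 through 124 (65 bp).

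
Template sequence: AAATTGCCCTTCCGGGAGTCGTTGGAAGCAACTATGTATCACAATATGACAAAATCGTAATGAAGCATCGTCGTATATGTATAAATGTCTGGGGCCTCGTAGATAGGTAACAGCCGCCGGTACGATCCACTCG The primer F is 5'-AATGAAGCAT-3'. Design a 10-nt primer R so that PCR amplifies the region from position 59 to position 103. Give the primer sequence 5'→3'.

5'-TCTACGAGGC-3'

The product's 3' end on the top strand is position 103.
The reverse primer anneals to the top strand over positions 94–103, i.e. to GCCTCGTAGA.
Its sequence written 5'→3' is the reverse complement: TCTACGAGGC.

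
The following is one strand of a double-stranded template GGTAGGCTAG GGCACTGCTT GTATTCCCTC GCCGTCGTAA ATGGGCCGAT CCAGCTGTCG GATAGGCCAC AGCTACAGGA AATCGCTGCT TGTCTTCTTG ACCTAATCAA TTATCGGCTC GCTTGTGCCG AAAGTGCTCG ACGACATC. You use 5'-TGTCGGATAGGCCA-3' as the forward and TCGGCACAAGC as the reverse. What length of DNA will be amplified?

The forward primer matches the template at positions 56–69.
Reverse complement of the reverse primer: GCTTGTGCCGA. This occurs on the top strand at positions 121–131.
Amplicon spans positions 56–131: 76 bp.

76 bp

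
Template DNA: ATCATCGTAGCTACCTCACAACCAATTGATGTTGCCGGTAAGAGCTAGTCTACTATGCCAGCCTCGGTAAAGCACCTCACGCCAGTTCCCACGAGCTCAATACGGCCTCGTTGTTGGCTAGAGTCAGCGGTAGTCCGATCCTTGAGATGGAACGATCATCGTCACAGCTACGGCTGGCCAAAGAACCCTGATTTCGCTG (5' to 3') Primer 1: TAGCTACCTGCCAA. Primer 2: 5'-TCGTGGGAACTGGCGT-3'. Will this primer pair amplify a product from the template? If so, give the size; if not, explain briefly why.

Primer 1 (TAGCTACCTGCCAA) does not match the top strand, and its reverse complement TTGGCAGGTAGCTA does not match either.
With no annealing site for primer 1, no amplification occurs.

No product — primer 1 has no binding site in the template.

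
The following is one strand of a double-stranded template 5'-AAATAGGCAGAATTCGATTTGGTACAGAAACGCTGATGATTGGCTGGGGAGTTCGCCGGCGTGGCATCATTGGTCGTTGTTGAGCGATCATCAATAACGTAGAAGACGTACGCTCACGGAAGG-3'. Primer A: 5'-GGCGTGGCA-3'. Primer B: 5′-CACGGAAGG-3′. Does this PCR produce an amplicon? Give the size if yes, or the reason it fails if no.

No product — both primers anneal to the same strand and extend in the same direction.

Primer A (GGCGTGGCA) matches the top strand at positions 58–66 (3' end points downstream).
Primer B (CACGGAAGG) also matches the top strand directly, at positions 115–123 — its reverse complement CCTTCCGTG is not present.
Both primers anneal to the bottom strand with 3' ends pointing the same way, so neither can prime synthesis back toward the other.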